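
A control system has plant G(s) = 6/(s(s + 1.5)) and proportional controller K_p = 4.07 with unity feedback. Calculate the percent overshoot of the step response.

The closed-loop denominator s² + 1.5s + 24.42 gives ω_n = √24.42 = 4.942 and ζ = 1.5/(2ω_n) = 0.1518.
%OS = 100·exp(−πζ/√(1−ζ²)) = 100·exp(−π·0.1518/√0.977) = 61.7%.

61.7%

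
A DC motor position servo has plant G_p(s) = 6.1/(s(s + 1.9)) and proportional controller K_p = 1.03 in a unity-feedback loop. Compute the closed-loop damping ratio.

The closed-loop denominator is s(s+1.9) + 1.03·6.1 = s² + 1.9s + 6.283.
So ω_n² = 6.283 ⇒ ω_n = 2.507 rad/s, and ζ = 1.9/(2ω_n) = 0.379.

ζ = 0.379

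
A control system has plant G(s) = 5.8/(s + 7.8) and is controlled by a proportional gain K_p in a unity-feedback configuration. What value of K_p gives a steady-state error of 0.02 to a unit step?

Steady-state error for a unit step on this type-0 loop is 1/(1 + K_p·G(0)).
G(0) = 0.7436. Require 1/(1 + K_p·0.7436) = 0.02, so 1 + 0.7436·K_p = 50.
K_p = (50 − 1)/0.7436 = 65.9.

K_p = 65.9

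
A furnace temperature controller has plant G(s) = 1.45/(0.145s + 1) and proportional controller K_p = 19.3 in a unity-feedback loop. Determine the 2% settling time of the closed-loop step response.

T_s ≈ 0.02 s

Closed loop: T(s) = K_p·G/(1+K_p·G) = 27.98/(0.145s + 1 + 27.98), with pole at s = −(1 + 27.98)/0.145 = −199.9.
τ = 1/199.9 = 0.005003 s, so 2% settling time ≈ 4τ = 0.02 s.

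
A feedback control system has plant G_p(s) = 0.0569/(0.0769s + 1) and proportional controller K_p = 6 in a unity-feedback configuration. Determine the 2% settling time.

T_s ≈ 0.229 s

Closed loop: T(s) = K_p·G_p/(1+K_p·G_p) = 0.3414/(0.0769s + 1 + 0.3414), with pole at s = −(1 + 0.3414)/0.0769 = −17.44.
τ = 1/17.44 = 0.05733 s, so 2% settling time ≈ 4τ = 0.229 s.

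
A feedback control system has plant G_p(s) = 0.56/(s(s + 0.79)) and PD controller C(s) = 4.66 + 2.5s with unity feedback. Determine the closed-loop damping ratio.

Forward path: (4.66 + 2.5s)·0.56/(s(s+0.79)). The closed-loop characteristic equation is s² + (0.79 + 0.56·2.5)s + 0.56·4.66 = 0.
That is s² + 2.19s + 2.61 = 0, so ω_n = 1.615 rad/s and ζ = 2.19/(2·1.615) = 0.6778.

ζ = 0.678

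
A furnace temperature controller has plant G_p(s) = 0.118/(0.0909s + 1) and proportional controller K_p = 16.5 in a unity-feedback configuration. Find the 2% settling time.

T_s ≈ 0.123 s

Closed loop: T(s) = K_p·G_p/(1+K_p·G_p) = 1.947/(0.0909s + 1 + 1.947), with pole at s = −(1 + 1.947)/0.0909 = −32.42.
τ = 1/32.42 = 0.03084 s, so 2% settling time ≈ 4τ = 0.123 s.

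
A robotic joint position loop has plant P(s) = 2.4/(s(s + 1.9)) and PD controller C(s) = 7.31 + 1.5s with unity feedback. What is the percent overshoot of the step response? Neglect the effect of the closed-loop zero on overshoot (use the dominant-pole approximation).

6.49%

Forward path: (7.31 + 1.5s)·2.4/(s(s+1.9)). The closed-loop characteristic equation is s² + (1.9 + 2.4·1.5)s + 2.4·7.31 = 0.
That is s² + 5.5s + 17.54 = 0, so ω_n = 4.189 rad/s and ζ = 5.5/(2·4.189) = 0.6566.
%OS = 100·exp(−πζ/√(1−ζ²)) = 6.49%.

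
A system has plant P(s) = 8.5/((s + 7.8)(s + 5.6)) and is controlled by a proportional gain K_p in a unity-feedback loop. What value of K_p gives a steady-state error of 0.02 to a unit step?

For a type-0 loop with proportional control, e_ss = 1/(1 + K_p·P(0)).
P(0) = 0.1946. Require 1/(1 + K_p·0.1946) = 0.02, so 1 + 0.1946·K_p = 50.
K_p = (50 − 1)/0.1946 = 252.

K_p = 252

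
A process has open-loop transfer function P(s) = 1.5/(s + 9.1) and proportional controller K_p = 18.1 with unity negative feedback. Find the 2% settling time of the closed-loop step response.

Closed-loop transfer function: T(s) = K_p·P(s)/(1 + K_p·P(s)) = 27.15/(s + 9.1 + 27.15) = 27.15/(s + 36.25).
Time constant τ = 1/36.25 = 0.02759 s, so the 2% settling time is about 4τ = 0.11 s.

T_s ≈ 0.11 s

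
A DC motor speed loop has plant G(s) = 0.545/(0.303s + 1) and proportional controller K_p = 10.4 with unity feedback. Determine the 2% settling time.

T_s ≈ 0.182 s

Closed loop: T(s) = K_p·G/(1+K_p·G) = 5.668/(0.303s + 1 + 5.668), with pole at s = −(1 + 5.668)/0.303 = −22.01.
τ = 1/22.01 = 0.04544 s, so 2% settling time ≈ 4τ = 0.182 s.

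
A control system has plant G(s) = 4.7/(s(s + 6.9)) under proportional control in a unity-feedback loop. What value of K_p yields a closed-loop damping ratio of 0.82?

Closed-loop characteristic equation: s² + 6.9s + K_p·4.7 = 0.
So ω_n = √(4.7K_p) and 2ζω_n = 6.9, giving ζ = 6.9/(2√(4.7K_p)).
Setting ζ = 0.82: √(4.7K_p) = 6.9/(2·0.82) = 4.207, so K_p = 17.7/4.7 = 3.77.

K_p = 3.77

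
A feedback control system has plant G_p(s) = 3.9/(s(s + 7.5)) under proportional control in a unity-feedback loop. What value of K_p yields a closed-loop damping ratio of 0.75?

Closed-loop characteristic equation: s² + 7.5s + K_p·3.9 = 0.
So ω_n = √(3.9K_p) and 2ζω_n = 7.5, giving ζ = 7.5/(2√(3.9K_p)).
Setting ζ = 0.75: √(3.9K_p) = 7.5/(2·0.75) = 5, so K_p = 25/3.9 = 6.41.

K_p = 6.41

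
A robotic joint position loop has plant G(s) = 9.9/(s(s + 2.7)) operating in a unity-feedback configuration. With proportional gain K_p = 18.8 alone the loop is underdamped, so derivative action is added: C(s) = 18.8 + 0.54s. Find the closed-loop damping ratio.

Forward path: (18.8 + 0.54s)·9.9/(s(s+2.7)). The closed-loop characteristic equation is s² + (2.7 + 9.9·0.54)s + 9.9·18.8 = 0.
That is s² + 8.046s + 186.1 = 0, so ω_n = 13.64 rad/s and ζ = 8.046/(2·13.64) = 0.2949.

ζ = 0.295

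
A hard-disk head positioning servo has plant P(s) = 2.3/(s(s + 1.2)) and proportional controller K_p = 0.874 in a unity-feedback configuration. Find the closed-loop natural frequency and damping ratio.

ω_n = 1.42 rad/s, ζ = 0.423

The closed-loop denominator is s(s+1.2) + 0.874·2.3 = s² + 1.2s + 2.01.
Matching s² + 2ζω_n s + ω_n²: ω_n = √2.01 = 1.418 rad/s and 2ζω_n = 1.2, so ζ = 1.2/(2·1.418) = 0.423.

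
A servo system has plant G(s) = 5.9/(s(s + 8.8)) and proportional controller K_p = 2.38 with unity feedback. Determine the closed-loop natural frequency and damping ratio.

The closed-loop denominator is s(s+8.8) + 2.38·5.9 = s² + 8.8s + 14.04.
Matching s² + 2ζω_n s + ω_n²: ω_n = √14.04 = 3.747 rad/s and 2ζω_n = 8.8, so ζ = 8.8/(2·3.747) = 1.17.

ω_n = 3.75 rad/s, ζ = 1.17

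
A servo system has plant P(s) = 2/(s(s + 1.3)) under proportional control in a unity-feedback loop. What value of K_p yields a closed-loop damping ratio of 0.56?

Closed-loop characteristic equation: s² + 1.3s + K_p·2 = 0.
So ω_n = √(2K_p) and 2ζω_n = 1.3, giving ζ = 1.3/(2√(2K_p)).
Setting ζ = 0.56: √(2K_p) = 1.3/(2·0.56) = 1.161, so K_p = 1.347/2 = 0.674.

K_p = 0.674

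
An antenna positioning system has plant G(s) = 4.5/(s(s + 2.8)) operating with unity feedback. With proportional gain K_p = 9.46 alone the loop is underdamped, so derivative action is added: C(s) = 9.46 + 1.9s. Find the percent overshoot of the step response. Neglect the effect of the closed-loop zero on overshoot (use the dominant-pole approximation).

0.393%

Forward path: (9.46 + 1.9s)·4.5/(s(s+2.8)). The closed-loop characteristic equation is s² + (2.8 + 4.5·1.9)s + 4.5·9.46 = 0.
That is s² + 11.35s + 42.57 = 0, so ω_n = 6.525 rad/s and ζ = 11.35/(2·6.525) = 0.8698.
%OS = 100·exp(−πζ/√(1−ζ²)) = 0.393%.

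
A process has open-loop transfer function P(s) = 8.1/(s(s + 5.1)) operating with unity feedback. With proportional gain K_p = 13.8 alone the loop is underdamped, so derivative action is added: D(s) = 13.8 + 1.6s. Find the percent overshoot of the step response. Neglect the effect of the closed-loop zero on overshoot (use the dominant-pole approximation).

0.575%

Forward path: (13.8 + 1.6s)·8.1/(s(s+5.1)). The closed-loop characteristic equation is s² + (5.1 + 8.1·1.6)s + 8.1·13.8 = 0.
That is s² + 18.06s + 111.8 = 0, so ω_n = 10.57 rad/s and ζ = 18.06/(2·10.57) = 0.8541.
%OS = 100·exp(−πζ/√(1−ζ²)) = 0.575%.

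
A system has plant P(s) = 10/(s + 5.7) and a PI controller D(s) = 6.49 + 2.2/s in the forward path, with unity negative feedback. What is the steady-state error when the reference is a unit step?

0

The open loop D(s)P(s) has a pole at the origin (type 1), so the static position error constant is infinite and e_ss = 1/(1+∞) = 0.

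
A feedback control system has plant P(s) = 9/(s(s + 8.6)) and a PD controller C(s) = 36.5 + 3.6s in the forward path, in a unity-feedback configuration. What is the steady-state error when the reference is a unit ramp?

The loop has one pole at the origin (type 1). Velocity error constant K_v = lim_{s→0} s·C(s)P(s) = 36.5·9/8.6 = 38.2.
Steady-state error to a unit ramp: e_ss = 1/K_v = 0.0262.

0.0262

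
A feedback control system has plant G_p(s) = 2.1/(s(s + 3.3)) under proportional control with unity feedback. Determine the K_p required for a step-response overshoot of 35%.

K_p = 12.9

From %OS = 100·exp(−πζ/√(1−ζ²)) = 35%, ζ = −ln(0.35)/√(π²+ln²(0.35)) = 0.3169.
Characteristic equation s² + 3.3s + 2.1K_p = 0 gives ζ = 3.3/(2√(2.1K_p)).
Setting ζ = 0.3169: √(2.1K_p) = 3.3/(2·0.3169) = 5.206, so K_p = 27.1/2.1 = 12.9.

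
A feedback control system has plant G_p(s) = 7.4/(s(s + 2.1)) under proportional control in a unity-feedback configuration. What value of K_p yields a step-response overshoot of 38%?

K_p = 1.72

From %OS = 100·exp(−πζ/√(1−ζ²)) = 38%, ζ = −ln(0.38)/√(π²+ln²(0.38)) = 0.2943.
Characteristic equation s² + 2.1s + 7.4K_p = 0 gives ζ = 2.1/(2√(7.4K_p)).
Setting ζ = 0.2943: √(7.4K_p) = 2.1/(2·0.2943) = 3.567, so K_p = 12.73/7.4 = 1.72.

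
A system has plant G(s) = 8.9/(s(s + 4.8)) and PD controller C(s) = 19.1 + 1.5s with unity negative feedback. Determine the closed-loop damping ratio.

ζ = 0.696

Forward path: (19.1 + 1.5s)·8.9/(s(s+4.8)). The closed-loop characteristic equation is s² + (4.8 + 8.9·1.5)s + 8.9·19.1 = 0.
That is s² + 18.15s + 170 = 0, so ω_n = 13.04 rad/s and ζ = 18.15/(2·13.04) = 0.696.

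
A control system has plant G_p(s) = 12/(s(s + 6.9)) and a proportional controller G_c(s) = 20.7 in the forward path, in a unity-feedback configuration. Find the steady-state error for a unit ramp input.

The loop has one pole at the origin (type 1). Velocity error constant K_v = lim_{s→0} s·G_c(s)G_p(s) = 20.7·12/6.9 = 36.
Steady-state error to a unit ramp: e_ss = 1/K_v = 0.0278.

0.0278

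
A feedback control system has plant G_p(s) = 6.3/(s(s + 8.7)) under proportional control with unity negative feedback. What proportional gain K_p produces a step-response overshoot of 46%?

From %OS = 100·exp(−πζ/√(1−ζ²)) = 46%, ζ = −ln(0.46)/√(π²+ln²(0.46)) = 0.24.
Characteristic equation s² + 8.7s + 6.3K_p = 0 gives ζ = 8.7/(2√(6.3K_p)).
Setting ζ = 0.24: √(6.3K_p) = 8.7/(2·0.24) = 18.13, so K_p = 328.6/6.3 = 52.2.

K_p = 52.2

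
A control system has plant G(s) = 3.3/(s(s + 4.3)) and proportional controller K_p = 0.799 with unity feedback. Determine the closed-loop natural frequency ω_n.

1 + K_p·G(s) = 0 gives s² + 4.3s + 2.637 = 0.
Matching s² + 2ζω_n s + ω_n²: ω_n = √2.637 = 1.624 rad/s and 2ζω_n = 4.3, so ζ = 4.3/(2·1.624) = 1.32.

ω_n = 1.62 rad/s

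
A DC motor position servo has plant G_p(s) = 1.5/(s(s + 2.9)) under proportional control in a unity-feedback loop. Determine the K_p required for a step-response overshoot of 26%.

From %OS = 100·exp(−πζ/√(1−ζ²)) = 26%, ζ = −ln(0.26)/√(π²+ln²(0.26)) = 0.3941.
Characteristic equation s² + 2.9s + 1.5K_p = 0 gives ζ = 2.9/(2√(1.5K_p)).
Setting ζ = 0.3941: √(1.5K_p) = 2.9/(2·0.3941) = 3.679, so K_p = 13.54/1.5 = 9.03.

K_p = 9.03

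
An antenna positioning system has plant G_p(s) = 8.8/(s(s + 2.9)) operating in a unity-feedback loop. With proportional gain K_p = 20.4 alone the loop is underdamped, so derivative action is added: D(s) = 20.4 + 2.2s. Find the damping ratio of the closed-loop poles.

ζ = 0.831

Forward path: (20.4 + 2.2s)·8.8/(s(s+2.9)). The closed-loop characteristic equation is s² + (2.9 + 8.8·2.2)s + 8.8·20.4 = 0.
That is s² + 22.26s + 179.5 = 0, so ω_n = 13.4 rad/s and ζ = 22.26/(2·13.4) = 0.8307.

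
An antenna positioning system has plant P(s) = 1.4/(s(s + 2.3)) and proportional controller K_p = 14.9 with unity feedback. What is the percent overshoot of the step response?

44.2%

Closed-loop characteristic equation: s² + 2.3s + 20.86 = 0, so ω_n = 4.567 rad/s and ζ = 2.3/(2·4.567) = 0.2518.
%OS = 100·exp(−πζ/√(1−ζ²)) = 100·exp(−π·0.2518/√0.9366) = 44.2%.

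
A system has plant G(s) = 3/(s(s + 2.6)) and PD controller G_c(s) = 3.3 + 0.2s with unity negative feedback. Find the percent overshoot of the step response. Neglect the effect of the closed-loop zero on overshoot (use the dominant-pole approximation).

15.6%

Forward path: (3.3 + 0.2s)·3/(s(s+2.6)). The closed-loop characteristic equation is s² + (2.6 + 3·0.2)s + 3·3.3 = 0.
That is s² + 3.2s + 9.9 = 0, so ω_n = 3.146 rad/s and ζ = 3.2/(2·3.146) = 0.5085.
%OS = 100·exp(−πζ/√(1−ζ²)) = 15.6%.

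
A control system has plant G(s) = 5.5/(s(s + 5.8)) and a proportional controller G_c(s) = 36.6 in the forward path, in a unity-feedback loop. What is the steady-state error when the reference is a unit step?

0

The open loop G_c(s)G(s) has a pole at the origin (type 1), so the static position error constant is infinite and e_ss = 1/(1+∞) = 0.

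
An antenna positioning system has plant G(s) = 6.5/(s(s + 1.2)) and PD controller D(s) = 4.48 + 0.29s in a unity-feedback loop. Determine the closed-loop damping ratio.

ζ = 0.286

Forward path: (4.48 + 0.29s)·6.5/(s(s+1.2)). The closed-loop characteristic equation is s² + (1.2 + 6.5·0.29)s + 6.5·4.48 = 0.
That is s² + 3.085s + 29.12 = 0, so ω_n = 5.396 rad/s and ζ = 3.085/(2·5.396) = 0.2858.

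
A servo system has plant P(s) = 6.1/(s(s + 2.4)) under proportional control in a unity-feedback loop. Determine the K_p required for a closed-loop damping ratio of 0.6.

Closed-loop characteristic equation: s² + 2.4s + K_p·6.1 = 0.
So ω_n = √(6.1K_p) and 2ζω_n = 2.4, giving ζ = 2.4/(2√(6.1K_p)).
Setting ζ = 0.6: √(6.1K_p) = 2.4/(2·0.6) = 2, so K_p = 4/6.1 = 0.656.

K_p = 0.656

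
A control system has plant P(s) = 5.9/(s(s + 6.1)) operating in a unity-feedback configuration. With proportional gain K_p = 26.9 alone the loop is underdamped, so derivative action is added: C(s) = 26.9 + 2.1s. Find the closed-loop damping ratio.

Forward path: (26.9 + 2.1s)·5.9/(s(s+6.1)). The closed-loop characteristic equation is s² + (6.1 + 5.9·2.1)s + 5.9·26.9 = 0.
That is s² + 18.49s + 158.7 = 0, so ω_n = 12.6 rad/s and ζ = 18.49/(2·12.6) = 0.7338.

ζ = 0.734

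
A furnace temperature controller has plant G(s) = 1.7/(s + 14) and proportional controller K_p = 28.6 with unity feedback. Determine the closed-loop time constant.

τ = 0.016 s

Closed-loop transfer function: T(s) = K_p·G(s)/(1 + K_p·G(s)) = 48.62/(s + 14 + 48.62) = 48.62/(s + 62.62).
Time constant τ = 1/62.62 = 0.016 s.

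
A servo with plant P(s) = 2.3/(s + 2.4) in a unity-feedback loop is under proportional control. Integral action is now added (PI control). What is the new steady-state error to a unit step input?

0

The integrator makes K_pos = lim_{s→0} C(s)G(s) infinite, so e_ss = 1/(1+K_pos) = 0.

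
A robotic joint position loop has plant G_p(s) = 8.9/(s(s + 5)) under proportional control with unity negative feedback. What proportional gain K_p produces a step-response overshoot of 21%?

From %OS = 100·exp(−πζ/√(1−ζ²)) = 21%, ζ = −ln(0.21)/√(π²+ln²(0.21)) = 0.4449.
Characteristic equation s² + 5s + 8.9K_p = 0 gives ζ = 5/(2√(8.9K_p)).
Setting ζ = 0.4449: √(8.9K_p) = 5/(2·0.4449) = 5.619, so K_p = 31.58/8.9 = 3.55.

K_p = 3.55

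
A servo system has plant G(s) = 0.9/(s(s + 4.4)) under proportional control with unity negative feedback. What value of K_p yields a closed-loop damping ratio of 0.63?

Closed-loop characteristic equation: s² + 4.4s + K_p·0.9 = 0.
So ω_n = √(0.9K_p) and 2ζω_n = 4.4, giving ζ = 4.4/(2√(0.9K_p)).
Setting ζ = 0.63: √(0.9K_p) = 4.4/(2·0.63) = 3.492, so K_p = 12.19/0.9 = 13.5.

K_p = 13.5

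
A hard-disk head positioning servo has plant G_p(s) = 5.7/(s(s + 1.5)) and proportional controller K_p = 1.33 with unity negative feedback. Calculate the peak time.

T_p = 1.19 s

From 1 + K_pG_p(s) = 0: s² + 1.5s + 7.581 = 0 ⇒ ω_n = 2.753, ζ = 0.2724.
Damped frequency ω_d = ω_n√(1−ζ²) = 2.649 rad/s, so peak time T_p = π/ω_d = 1.19 s.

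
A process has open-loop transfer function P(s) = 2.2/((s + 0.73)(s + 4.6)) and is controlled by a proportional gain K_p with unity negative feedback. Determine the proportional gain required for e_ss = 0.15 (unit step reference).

The loop is type 0, so e_ss(step) = 1/(1 + K_pos) with K_pos = K_p·P(0).
P(0) = 0.6552. Require 1/(1 + K_p·0.6552) = 0.15, so 1 + 0.6552·K_p = 6.667.
K_p = (6.667 − 1)/0.6552 = 8.65.

K_p = 8.65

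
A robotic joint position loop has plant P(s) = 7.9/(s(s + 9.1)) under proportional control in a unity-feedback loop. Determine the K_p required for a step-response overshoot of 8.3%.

From %OS = 100·exp(−πζ/√(1−ζ²)) = 8.3%, ζ = −ln(0.083)/√(π²+ln²(0.083)) = 0.621.
Characteristic equation s² + 9.1s + 7.9K_p = 0 gives ζ = 9.1/(2√(7.9K_p)).
Setting ζ = 0.621: √(7.9K_p) = 9.1/(2·0.621) = 7.327, so K_p = 53.69/7.9 = 6.8.

K_p = 6.8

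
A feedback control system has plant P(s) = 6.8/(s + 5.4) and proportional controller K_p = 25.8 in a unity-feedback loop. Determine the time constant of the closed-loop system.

Closed-loop transfer function: T(s) = K_p·P(s)/(1 + K_p·P(s)) = 175.4/(s + 5.4 + 175.4) = 175.4/(s + 180.8).
Time constant τ = 1/180.8 = 0.00553 s.

τ = 0.00553 s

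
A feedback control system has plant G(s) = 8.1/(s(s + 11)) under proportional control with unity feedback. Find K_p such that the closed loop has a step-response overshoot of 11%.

K_p = 11.3

From %OS = 100·exp(−πζ/√(1−ζ²)) = 11%, ζ = −ln(0.11)/√(π²+ln²(0.11)) = 0.5749.
Characteristic equation s² + 11s + 8.1K_p = 0 gives ζ = 11/(2√(8.1K_p)).
Setting ζ = 0.5749: √(8.1K_p) = 11/(2·0.5749) = 9.567, so K_p = 91.53/8.1 = 11.3.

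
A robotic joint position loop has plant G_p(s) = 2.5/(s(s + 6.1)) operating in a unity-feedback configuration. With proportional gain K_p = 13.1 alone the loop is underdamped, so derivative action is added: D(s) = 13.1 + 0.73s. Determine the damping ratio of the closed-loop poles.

ζ = 0.692

Forward path: (13.1 + 0.73s)·2.5/(s(s+6.1)). The closed-loop characteristic equation is s² + (6.1 + 2.5·0.73)s + 2.5·13.1 = 0.
That is s² + 7.925s + 32.75 = 0, so ω_n = 5.723 rad/s and ζ = 7.925/(2·5.723) = 0.6924.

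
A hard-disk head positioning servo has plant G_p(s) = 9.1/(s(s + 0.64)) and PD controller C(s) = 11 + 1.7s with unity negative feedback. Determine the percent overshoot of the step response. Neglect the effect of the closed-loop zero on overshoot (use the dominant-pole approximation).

1.41%

Forward path: (11 + 1.7s)·9.1/(s(s+0.64)). The closed-loop characteristic equation is s² + (0.64 + 9.1·1.7)s + 9.1·11 = 0.
That is s² + 16.11s + 100.1 = 0, so ω_n = 10 rad/s and ζ = 16.11/(2·10) = 0.8051.
%OS = 100·exp(−πζ/√(1−ζ²)) = 1.41%.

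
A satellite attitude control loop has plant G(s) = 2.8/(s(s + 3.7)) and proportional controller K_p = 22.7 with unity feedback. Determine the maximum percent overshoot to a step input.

47.3%

The closed-loop denominator s² + 3.7s + 63.56 gives ω_n = √63.56 = 7.972 and ζ = 3.7/(2ω_n) = 0.232.
%OS = 100·exp(−πζ/√(1−ζ²)) = 100·exp(−π·0.232/√0.9462) = 47.3%.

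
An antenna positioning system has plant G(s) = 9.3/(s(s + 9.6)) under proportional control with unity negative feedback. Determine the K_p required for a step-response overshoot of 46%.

From %OS = 100·exp(−πζ/√(1−ζ²)) = 46%, ζ = −ln(0.46)/√(π²+ln²(0.46)) = 0.24.
Characteristic equation s² + 9.6s + 9.3K_p = 0 gives ζ = 9.6/(2√(9.3K_p)).
Setting ζ = 0.24: √(9.3K_p) = 9.6/(2·0.24) = 20, so K_p = 400.1/9.3 = 43.

K_p = 43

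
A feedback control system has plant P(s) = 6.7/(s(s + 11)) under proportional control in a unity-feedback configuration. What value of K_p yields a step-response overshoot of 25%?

From %OS = 100·exp(−πζ/√(1−ζ²)) = 25%, ζ = −ln(0.25)/√(π²+ln²(0.25)) = 0.4037.
Characteristic equation s² + 11s + 6.7K_p = 0 gives ζ = 11/(2√(6.7K_p)).
Setting ζ = 0.4037: √(6.7K_p) = 11/(2·0.4037) = 13.62, so K_p = 185.6/6.7 = 27.7.

K_p = 27.7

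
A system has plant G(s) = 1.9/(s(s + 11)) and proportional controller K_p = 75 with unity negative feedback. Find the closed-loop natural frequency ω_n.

With unity feedback the closed-loop characteristic equation is s² + 11s + 75·1.9 = s² + 11s + 142.5 = 0.
So ω_n² = 142.5 ⇒ ω_n = 11.94 rad/s, and ζ = 11/(2ω_n) = 0.461.

ω_n = 11.9 rad/s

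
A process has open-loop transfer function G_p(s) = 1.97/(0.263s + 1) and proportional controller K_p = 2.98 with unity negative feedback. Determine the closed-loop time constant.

τ = 0.0383 s

Closed loop: T(s) = K_p·G_p/(1+K_p·G_p) = 5.871/(0.263s + 1 + 5.871), with pole at s = −(1 + 5.871)/0.263 = −26.12.
Closed-loop time constant τ = 1/26.12 = 0.0383 s.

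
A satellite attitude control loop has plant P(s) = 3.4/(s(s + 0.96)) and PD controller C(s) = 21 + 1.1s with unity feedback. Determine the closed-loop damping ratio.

Forward path: (21 + 1.1s)·3.4/(s(s+0.96)). The closed-loop characteristic equation is s² + (0.96 + 3.4·1.1)s + 3.4·21 = 0.
That is s² + 4.7s + 71.4 = 0, so ω_n = 8.45 rad/s and ζ = 4.7/(2·8.45) = 0.2781.

ζ = 0.278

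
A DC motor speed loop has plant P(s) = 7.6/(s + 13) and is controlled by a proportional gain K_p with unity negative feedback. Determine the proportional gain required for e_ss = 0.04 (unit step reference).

Steady-state error for a unit step on this type-0 loop is 1/(1 + K_p·P(0)).
P(0) = 0.5846. Require 1/(1 + K_p·0.5846) = 0.04, so 1 + 0.5846·K_p = 25.
K_p = (25 − 1)/0.5846 = 41.1.

K_p = 41.1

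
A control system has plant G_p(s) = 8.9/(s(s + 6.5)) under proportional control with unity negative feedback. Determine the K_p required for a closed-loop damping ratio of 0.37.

Closed-loop characteristic equation: s² + 6.5s + K_p·8.9 = 0.
So ω_n = √(8.9K_p) and 2ζω_n = 6.5, giving ζ = 6.5/(2√(8.9K_p)).
Setting ζ = 0.37: √(8.9K_p) = 6.5/(2·0.37) = 8.784, so K_p = 77.15/8.9 = 8.67.

K_p = 8.67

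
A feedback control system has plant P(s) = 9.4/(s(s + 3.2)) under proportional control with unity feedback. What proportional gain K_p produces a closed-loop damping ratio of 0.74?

K_p = 0.497

Closed-loop characteristic equation: s² + 3.2s + K_p·9.4 = 0.
So ω_n = √(9.4K_p) and 2ζω_n = 3.2, giving ζ = 3.2/(2√(9.4K_p)).
Setting ζ = 0.74: √(9.4K_p) = 3.2/(2·0.74) = 2.162, so K_p = 4.675/9.4 = 0.497.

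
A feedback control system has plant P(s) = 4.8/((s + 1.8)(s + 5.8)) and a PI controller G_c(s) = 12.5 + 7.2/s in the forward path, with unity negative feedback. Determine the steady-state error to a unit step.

The open loop G_c(s)P(s) has a pole at the origin (type 1), so the static position error constant is infinite and e_ss = 1/(1+∞) = 0.

0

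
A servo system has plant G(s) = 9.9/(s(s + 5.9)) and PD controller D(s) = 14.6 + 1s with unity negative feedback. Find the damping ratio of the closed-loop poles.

Forward path: (14.6 + 1s)·9.9/(s(s+5.9)). The closed-loop characteristic equation is s² + (5.9 + 9.9·1)s + 9.9·14.6 = 0.
That is s² + 15.8s + 144.5 = 0, so ω_n = 12.02 rad/s and ζ = 15.8/(2·12.02) = 0.6571.

ζ = 0.657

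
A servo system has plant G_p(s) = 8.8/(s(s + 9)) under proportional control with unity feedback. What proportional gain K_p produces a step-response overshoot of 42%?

K_p = 32.5

From %OS = 100·exp(−πζ/√(1−ζ²)) = 42%, ζ = −ln(0.42)/√(π²+ln²(0.42)) = 0.2662.
Characteristic equation s² + 9s + 8.8K_p = 0 gives ζ = 9/(2√(8.8K_p)).
Setting ζ = 0.2662: √(8.8K_p) = 9/(2·0.2662) = 16.91, so K_p = 285.8/8.8 = 32.5.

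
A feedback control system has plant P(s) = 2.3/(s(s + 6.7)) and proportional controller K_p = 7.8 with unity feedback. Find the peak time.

From 1 + K_pP(s) = 0: s² + 6.7s + 17.94 = 0 ⇒ ω_n = 4.236, ζ = 0.7909.
Damped frequency ω_d = ω_n√(1−ζ²) = 2.592 rad/s, so peak time T_p = π/ω_d = 1.21 s.

T_p = 1.21 s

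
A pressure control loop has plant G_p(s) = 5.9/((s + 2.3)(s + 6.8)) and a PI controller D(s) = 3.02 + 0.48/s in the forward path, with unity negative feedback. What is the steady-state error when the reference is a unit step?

0

The open loop D(s)G_p(s) has a pole at the origin (type 1), so the static position error constant is infinite and e_ss = 1/(1+∞) = 0.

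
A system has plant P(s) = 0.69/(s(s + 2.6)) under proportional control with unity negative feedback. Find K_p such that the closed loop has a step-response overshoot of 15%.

K_p = 9.17

From %OS = 100·exp(−πζ/√(1−ζ²)) = 15%, ζ = −ln(0.15)/√(π²+ln²(0.15)) = 0.5169.
Characteristic equation s² + 2.6s + 0.69K_p = 0 gives ζ = 2.6/(2√(0.69K_p)).
Setting ζ = 0.5169: √(0.69K_p) = 2.6/(2·0.5169) = 2.515, so K_p = 6.324/0.69 = 9.17.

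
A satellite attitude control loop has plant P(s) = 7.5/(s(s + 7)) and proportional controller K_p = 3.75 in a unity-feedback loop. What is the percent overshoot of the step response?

6.33%

Closed-loop characteristic equation: s² + 7s + 28.12 = 0, so ω_n = 5.303 rad/s and ζ = 7/(2·5.303) = 0.66.
%OS = 100·exp(−πζ/√(1−ζ²)) = 100·exp(−π·0.66/√0.5644) = 6.33%.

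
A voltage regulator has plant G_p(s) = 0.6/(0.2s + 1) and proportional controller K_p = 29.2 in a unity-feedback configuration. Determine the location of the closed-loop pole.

s = -92.6

Closed loop: T(s) = K_p·G_p/(1+K_p·G_p) = 17.52/(0.2s + 1 + 17.52), with pole at s = −(1 + 17.52)/0.2 = −92.6.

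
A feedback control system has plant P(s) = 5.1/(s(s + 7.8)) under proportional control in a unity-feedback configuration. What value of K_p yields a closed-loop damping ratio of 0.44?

Closed-loop characteristic equation: s² + 7.8s + K_p·5.1 = 0.
So ω_n = √(5.1K_p) and 2ζω_n = 7.8, giving ζ = 7.8/(2√(5.1K_p)).
Setting ζ = 0.44: √(5.1K_p) = 7.8/(2·0.44) = 8.864, so K_p = 78.56/5.1 = 15.4.

K_p = 15.4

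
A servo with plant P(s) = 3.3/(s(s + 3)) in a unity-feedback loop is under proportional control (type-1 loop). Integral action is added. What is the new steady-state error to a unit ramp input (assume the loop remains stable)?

The integrator raises the loop to type 2, so K_v → ∞ and e_ss to a ramp is zero.

0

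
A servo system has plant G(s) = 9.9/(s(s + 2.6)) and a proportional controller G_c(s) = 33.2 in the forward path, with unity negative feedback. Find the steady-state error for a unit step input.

The open loop G_c(s)G(s) has a pole at the origin (type 1), so the static position error constant is infinite and e_ss = 1/(1+∞) = 0.

0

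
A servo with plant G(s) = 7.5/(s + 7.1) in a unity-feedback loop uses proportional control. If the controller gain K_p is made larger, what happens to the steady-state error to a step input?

The position error constant K_pos = K_p·G(0) grows with K_p, and e_ss = 1/(1+K_pos) falls.

decrease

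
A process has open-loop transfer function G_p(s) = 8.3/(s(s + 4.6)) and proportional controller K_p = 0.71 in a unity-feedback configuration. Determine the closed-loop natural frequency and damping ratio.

ω_n = 2.43 rad/s, ζ = 0.947

1 + K_p·G_p(s) = 0 gives s² + 4.6s + 5.893 = 0.
So ω_n² = 5.893 ⇒ ω_n = 2.428 rad/s, and ζ = 4.6/(2ω_n) = 0.947.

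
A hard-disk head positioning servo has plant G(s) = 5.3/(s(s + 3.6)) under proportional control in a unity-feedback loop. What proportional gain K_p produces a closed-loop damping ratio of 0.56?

K_p = 1.95

Closed-loop characteristic equation: s² + 3.6s + K_p·5.3 = 0.
So ω_n = √(5.3K_p) and 2ζω_n = 3.6, giving ζ = 3.6/(2√(5.3K_p)).
Setting ζ = 0.56: √(5.3K_p) = 3.6/(2·0.56) = 3.214, so K_p = 10.33/5.3 = 1.95.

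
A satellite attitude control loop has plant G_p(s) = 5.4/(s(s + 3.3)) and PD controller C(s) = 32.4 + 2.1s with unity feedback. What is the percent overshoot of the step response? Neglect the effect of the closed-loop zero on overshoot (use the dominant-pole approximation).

Forward path: (32.4 + 2.1s)·5.4/(s(s+3.3)). The closed-loop characteristic equation is s² + (3.3 + 5.4·2.1)s + 5.4·32.4 = 0.
That is s² + 14.64s + 175 = 0, so ω_n = 13.23 rad/s and ζ = 14.64/(2·13.23) = 0.5534.
%OS = 100·exp(−πζ/√(1−ζ²)) = 12.4%.

12.4%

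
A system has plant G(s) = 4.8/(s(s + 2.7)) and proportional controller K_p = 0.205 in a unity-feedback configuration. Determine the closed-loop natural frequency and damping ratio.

ω_n = 0.992 rad/s, ζ = 1.36

1 + K_p·G(s) = 0 gives s² + 2.7s + 0.984 = 0.
So ω_n² = 0.984 ⇒ ω_n = 0.992 rad/s, and ζ = 2.7/(2ω_n) = 1.36.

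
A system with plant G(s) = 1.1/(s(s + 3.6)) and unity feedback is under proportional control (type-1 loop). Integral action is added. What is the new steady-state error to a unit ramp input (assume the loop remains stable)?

The integrator raises the loop to type 2, so K_v → ∞ and e_ss to a ramp is zero.

0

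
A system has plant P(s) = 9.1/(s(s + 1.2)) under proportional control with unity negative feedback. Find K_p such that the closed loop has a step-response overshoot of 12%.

K_p = 0.126

From %OS = 100·exp(−πζ/√(1−ζ²)) = 12%, ζ = −ln(0.12)/√(π²+ln²(0.12)) = 0.5594.
Characteristic equation s² + 1.2s + 9.1K_p = 0 gives ζ = 1.2/(2√(9.1K_p)).
Setting ζ = 0.5594: √(9.1K_p) = 1.2/(2·0.5594) = 1.073, so K_p = 1.15/9.1 = 0.126.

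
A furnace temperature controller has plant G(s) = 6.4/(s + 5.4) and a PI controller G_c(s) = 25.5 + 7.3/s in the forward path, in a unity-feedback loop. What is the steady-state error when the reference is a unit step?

The open loop G_c(s)G(s) has a pole at the origin (type 1), so the static position error constant is infinite and e_ss = 1/(1+∞) = 0.

0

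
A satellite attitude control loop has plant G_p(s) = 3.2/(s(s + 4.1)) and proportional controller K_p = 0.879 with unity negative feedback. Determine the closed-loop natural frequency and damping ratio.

ω_n = 1.68 rad/s, ζ = 1.22

1 + K_p·G_p(s) = 0 gives s² + 4.1s + 2.813 = 0.
So ω_n² = 2.813 ⇒ ω_n = 1.677 rad/s, and ζ = 4.1/(2ω_n) = 1.22.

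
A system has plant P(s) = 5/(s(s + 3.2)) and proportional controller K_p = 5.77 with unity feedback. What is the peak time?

T_p = 0.613 s

Closed-loop characteristic equation: s² + 3.2s + 28.85 = 0, so ω_n = 5.371 rad/s and ζ = 3.2/(2·5.371) = 0.2979.
Damped frequency ω_d = ω_n√(1−ζ²) = 5.127 rad/s, so peak time T_p = π/ω_d = 0.613 s.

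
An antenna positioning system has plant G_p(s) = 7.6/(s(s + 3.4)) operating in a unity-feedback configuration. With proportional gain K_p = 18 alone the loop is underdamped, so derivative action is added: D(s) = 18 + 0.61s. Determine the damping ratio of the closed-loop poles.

ζ = 0.344

Forward path: (18 + 0.61s)·7.6/(s(s+3.4)). The closed-loop characteristic equation is s² + (3.4 + 7.6·0.61)s + 7.6·18 = 0.
That is s² + 8.036s + 136.8 = 0, so ω_n = 11.7 rad/s and ζ = 8.036/(2·11.7) = 0.3435.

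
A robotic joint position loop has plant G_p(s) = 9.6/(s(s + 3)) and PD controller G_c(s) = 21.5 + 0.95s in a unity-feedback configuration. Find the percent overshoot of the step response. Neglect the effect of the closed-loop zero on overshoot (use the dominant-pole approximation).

Forward path: (21.5 + 0.95s)·9.6/(s(s+3)). The closed-loop characteristic equation is s² + (3 + 9.6·0.95)s + 9.6·21.5 = 0.
That is s² + 12.12s + 206.4 = 0, so ω_n = 14.37 rad/s and ζ = 12.12/(2·14.37) = 0.4218.
%OS = 100·exp(−πζ/√(1−ζ²)) = 23.2%.

23.2%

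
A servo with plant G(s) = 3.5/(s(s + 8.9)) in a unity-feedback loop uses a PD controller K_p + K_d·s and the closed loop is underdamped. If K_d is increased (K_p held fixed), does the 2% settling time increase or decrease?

Characteristic equation s² + (8.9 + 3.5K_d)s + 3.5K_p = 0: raising K_d increases ζω_n = (8.9+3.5K_d)/2 while the loop stays underdamped, so T_s ≈ 4/(ζω_n) decreases.

decrease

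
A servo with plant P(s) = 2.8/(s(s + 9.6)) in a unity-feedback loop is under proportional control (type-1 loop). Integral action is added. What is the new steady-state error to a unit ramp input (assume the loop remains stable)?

The integrator raises the loop to type 2, so K_v → ∞ and e_ss to a ramp is zero.

0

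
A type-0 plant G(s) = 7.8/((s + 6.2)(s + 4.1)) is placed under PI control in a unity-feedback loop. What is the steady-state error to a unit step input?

The PI controller's integrator makes the forward path type 1, so e_ss to a step is zero.

0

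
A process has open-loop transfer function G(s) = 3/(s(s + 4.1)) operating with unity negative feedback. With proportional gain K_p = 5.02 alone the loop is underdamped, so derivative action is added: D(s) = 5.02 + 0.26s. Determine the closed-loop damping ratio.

Forward path: (5.02 + 0.26s)·3/(s(s+4.1)). The closed-loop characteristic equation is s² + (4.1 + 3·0.26)s + 3·5.02 = 0.
That is s² + 4.88s + 15.06 = 0, so ω_n = 3.881 rad/s and ζ = 4.88/(2·3.881) = 0.6287.

ζ = 0.629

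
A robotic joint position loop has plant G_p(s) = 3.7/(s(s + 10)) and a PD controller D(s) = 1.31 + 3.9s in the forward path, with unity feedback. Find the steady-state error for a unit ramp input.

The loop has one pole at the origin (type 1). Velocity error constant K_v = lim_{s→0} s·D(s)G_p(s) = 1.31·3.7/10 = 0.4847.
Steady-state error to a unit ramp: e_ss = 1/K_v = 2.06.

2.06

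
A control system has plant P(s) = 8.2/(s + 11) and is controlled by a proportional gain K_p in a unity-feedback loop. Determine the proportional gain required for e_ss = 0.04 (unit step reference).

K_p = 32.2

For a type-0 loop with proportional control, e_ss = 1/(1 + K_p·P(0)).
P(0) = 0.7455. Require 1/(1 + K_p·0.7455) = 0.04, so 1 + 0.7455·K_p = 25.
K_p = (25 − 1)/0.7455 = 32.2.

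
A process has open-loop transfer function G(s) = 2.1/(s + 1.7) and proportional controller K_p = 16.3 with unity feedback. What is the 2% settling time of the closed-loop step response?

T_s ≈ 0.111 s

Closed-loop transfer function: T(s) = K_p·G(s)/(1 + K_p·G(s)) = 34.23/(s + 1.7 + 34.23) = 34.23/(s + 35.93).
Time constant τ = 1/35.93 = 0.02783 s, so the 2% settling time is about 4τ = 0.111 s.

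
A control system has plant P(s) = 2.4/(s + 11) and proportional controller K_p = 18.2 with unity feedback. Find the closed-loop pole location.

s = -54.68

Closed-loop transfer function: T(s) = K_p·P(s)/(1 + K_p·P(s)) = 43.68/(s + 11 + 43.68) = 43.68/(s + 54.68).
The closed-loop pole is at s = −54.68.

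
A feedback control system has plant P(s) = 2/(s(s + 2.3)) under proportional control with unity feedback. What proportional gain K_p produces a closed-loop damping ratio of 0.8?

K_p = 1.03

Closed-loop characteristic equation: s² + 2.3s + K_p·2 = 0.
So ω_n = √(2K_p) and 2ζω_n = 2.3, giving ζ = 2.3/(2√(2K_p)).
Setting ζ = 0.8: √(2K_p) = 2.3/(2·0.8) = 1.437, so K_p = 2.066/2 = 1.03.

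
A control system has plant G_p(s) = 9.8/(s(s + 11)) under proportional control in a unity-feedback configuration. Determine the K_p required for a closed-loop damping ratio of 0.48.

Closed-loop characteristic equation: s² + 11s + K_p·9.8 = 0.
So ω_n = √(9.8K_p) and 2ζω_n = 11, giving ζ = 11/(2√(9.8K_p)).
Setting ζ = 0.48: √(9.8K_p) = 11/(2·0.48) = 11.46, so K_p = 131.3/9.8 = 13.4.

K_p = 13.4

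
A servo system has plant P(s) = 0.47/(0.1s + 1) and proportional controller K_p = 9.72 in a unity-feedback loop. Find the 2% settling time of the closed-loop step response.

T_s ≈ 0.0718 s

Closed loop: T(s) = K_p·P/(1+K_p·P) = 4.568/(0.1s + 1 + 4.568), with pole at s = −(1 + 4.568)/0.1 = −55.68.
τ = 1/55.68 = 0.01796 s, so 2% settling time ≈ 4τ = 0.0718 s.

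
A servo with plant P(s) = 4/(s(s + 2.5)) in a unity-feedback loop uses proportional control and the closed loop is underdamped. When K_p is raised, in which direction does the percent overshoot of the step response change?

ζ = 2.5/(2√(4K_p)) decreases as K_p grows; lower damping means more overshoot.

increase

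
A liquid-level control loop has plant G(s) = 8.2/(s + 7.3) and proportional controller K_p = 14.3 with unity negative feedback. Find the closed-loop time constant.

Closed-loop transfer function: T(s) = K_p·G(s)/(1 + K_p·G(s)) = 117.3/(s + 7.3 + 117.3) = 117.3/(s + 124.6).
Time constant τ = 1/124.6 = 0.00803 s.

τ = 0.00803 s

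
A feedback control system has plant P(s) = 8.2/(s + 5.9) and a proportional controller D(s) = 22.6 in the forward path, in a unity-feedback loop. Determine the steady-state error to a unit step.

The loop is type 0. Static position error constant K_pos = D(0)·P(0) = 22.6·1.39 = 31.41.
Steady-state error to a unit step: e_ss = 1/(1+K_pos) = 1/32.41 = 0.0309.

0.0309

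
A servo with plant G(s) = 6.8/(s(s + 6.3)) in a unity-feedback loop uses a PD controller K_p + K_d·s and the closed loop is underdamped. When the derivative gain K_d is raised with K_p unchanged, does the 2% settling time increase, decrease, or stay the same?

decrease

Characteristic equation s² + (6.3 + 6.8K_d)s + 6.8K_p = 0: raising K_d increases ζω_n = (6.3+6.8K_d)/2 while the loop stays underdamped, so T_s ≈ 4/(ζω_n) decreases.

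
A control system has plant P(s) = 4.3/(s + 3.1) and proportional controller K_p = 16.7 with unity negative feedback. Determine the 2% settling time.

Closed-loop transfer function: T(s) = K_p·P(s)/(1 + K_p·P(s)) = 71.81/(s + 3.1 + 71.81) = 71.81/(s + 74.91).
Time constant τ = 1/74.91 = 0.01335 s, so the 2% settling time is about 4τ = 0.0534 s.

T_s ≈ 0.0534 s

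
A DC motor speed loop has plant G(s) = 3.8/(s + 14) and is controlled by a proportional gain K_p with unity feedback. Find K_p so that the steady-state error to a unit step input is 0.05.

K_p = 70

The loop is type 0, so e_ss(step) = 1/(1 + K_pos) with K_pos = K_p·G(0).
G(0) = 0.2714. Require 1/(1 + K_p·0.2714) = 0.05, so 1 + 0.2714·K_p = 20.
K_p = (20 − 1)/0.2714 = 70.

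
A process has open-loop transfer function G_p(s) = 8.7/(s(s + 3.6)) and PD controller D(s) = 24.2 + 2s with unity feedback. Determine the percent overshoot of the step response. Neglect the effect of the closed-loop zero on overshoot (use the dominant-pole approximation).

3.71%

Forward path: (24.2 + 2s)·8.7/(s(s+3.6)). The closed-loop characteristic equation is s² + (3.6 + 8.7·2)s + 8.7·24.2 = 0.
That is s² + 21s + 210.5 = 0, so ω_n = 14.51 rad/s and ζ = 21/(2·14.51) = 0.7236.
%OS = 100·exp(−πζ/√(1−ζ²)) = 3.71%.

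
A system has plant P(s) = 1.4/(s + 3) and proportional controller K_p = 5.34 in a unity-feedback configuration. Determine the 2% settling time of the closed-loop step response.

Closed-loop transfer function: T(s) = K_p·P(s)/(1 + K_p·P(s)) = 7.476/(s + 3 + 7.476) = 7.476/(s + 10.48).
Time constant τ = 1/10.48 = 0.09546 s, so the 2% settling time is about 4τ = 0.382 s.

T_s ≈ 0.382 s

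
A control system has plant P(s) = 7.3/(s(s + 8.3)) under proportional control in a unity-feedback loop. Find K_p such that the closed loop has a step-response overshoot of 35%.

From %OS = 100·exp(−πζ/√(1−ζ²)) = 35%, ζ = −ln(0.35)/√(π²+ln²(0.35)) = 0.3169.
Characteristic equation s² + 8.3s + 7.3K_p = 0 gives ζ = 8.3/(2√(7.3K_p)).
Setting ζ = 0.3169: √(7.3K_p) = 8.3/(2·0.3169) = 13.09, so K_p = 171.5/7.3 = 23.5.

K_p = 23.5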